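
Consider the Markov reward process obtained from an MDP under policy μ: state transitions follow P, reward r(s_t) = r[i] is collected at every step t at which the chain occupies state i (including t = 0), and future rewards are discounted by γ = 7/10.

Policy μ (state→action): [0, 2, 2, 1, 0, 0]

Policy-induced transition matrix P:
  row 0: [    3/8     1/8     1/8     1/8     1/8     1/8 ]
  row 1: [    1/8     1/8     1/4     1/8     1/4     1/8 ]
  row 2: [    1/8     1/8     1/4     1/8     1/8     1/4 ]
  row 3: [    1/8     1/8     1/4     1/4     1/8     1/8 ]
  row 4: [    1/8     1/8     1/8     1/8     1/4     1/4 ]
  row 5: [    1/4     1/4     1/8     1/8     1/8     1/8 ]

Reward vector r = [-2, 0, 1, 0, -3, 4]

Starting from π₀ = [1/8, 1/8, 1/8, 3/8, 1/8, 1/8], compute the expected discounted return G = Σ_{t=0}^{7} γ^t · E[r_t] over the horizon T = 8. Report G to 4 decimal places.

G = -0.0039

t=0: π = [0.1250, 0.1250, 0.1250, 0.3750, 0.1250, 0.1250], E[r] = 0.0000, γ^t·E[r] = 0.000000, running G = 0.000000
t=1: π = [0.1719, 0.1406, 0.2031, 0.1719, 0.1563, 0.1563], E[r] = 0.0156, γ^t·E[r] = 0.010938, running G = 0.010938
t=2: π = [0.1875, 0.1445, 0.1895, 0.1465, 0.1621, 0.1699], E[r] = 0.0078, γ^t·E[r] = 0.003828, running G = 0.014766
t=3: π = [0.1931, 0.1462, 0.1851, 0.1433, 0.1633, 0.1689], E[r] = -0.0154, γ^t·E[r] = -0.005276, running G = 0.009490
t=4: π = [0.1944, 0.1461, 0.1843, 0.1429, 0.1637, 0.1685], E[r] = -0.0214, γ^t·E[r] = -0.005129, running G = 0.004361
t=5: π = [0.1947, 0.1461, 0.1842, 0.1429, 0.1637, 0.1685], E[r] = -0.0223, γ^t·E[r] = -0.003754, running G = 0.000607
t=6: π = [0.1947, 0.1461, 0.1841, 0.1429, 0.1637, 0.1685], E[r] = -0.0225, γ^t·E[r] = -0.002653, running G = -0.002046
t=7: π = [0.1947, 0.1461, 0.1841, 0.1429, 0.1637, 0.1685], E[r] = -0.0226, γ^t·E[r] = -0.001861, running G = -0.003906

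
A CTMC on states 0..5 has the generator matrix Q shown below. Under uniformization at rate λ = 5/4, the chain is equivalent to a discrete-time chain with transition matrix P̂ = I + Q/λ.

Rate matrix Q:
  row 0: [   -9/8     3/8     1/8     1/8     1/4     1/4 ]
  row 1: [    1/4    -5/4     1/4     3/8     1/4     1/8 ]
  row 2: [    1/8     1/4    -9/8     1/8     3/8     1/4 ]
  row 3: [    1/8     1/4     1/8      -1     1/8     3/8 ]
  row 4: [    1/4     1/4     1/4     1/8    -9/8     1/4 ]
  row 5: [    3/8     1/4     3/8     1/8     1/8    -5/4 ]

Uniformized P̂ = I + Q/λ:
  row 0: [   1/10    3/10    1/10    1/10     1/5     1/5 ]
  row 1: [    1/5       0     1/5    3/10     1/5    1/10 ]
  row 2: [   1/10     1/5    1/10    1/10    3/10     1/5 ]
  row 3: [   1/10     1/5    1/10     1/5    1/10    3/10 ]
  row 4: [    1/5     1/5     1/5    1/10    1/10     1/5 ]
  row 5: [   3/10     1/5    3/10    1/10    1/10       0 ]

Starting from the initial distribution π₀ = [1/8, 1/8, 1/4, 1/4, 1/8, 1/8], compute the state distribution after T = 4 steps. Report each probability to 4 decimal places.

π = [0.1683, 0.1802, 0.1683, 0.1515, 0.1680, 0.1637]

t=0: π = [0.1250, 0.1250, 0.2500, 0.2500, 0.1250, 0.1250]
t=1: π = [0.1500, 0.1875, 0.1500, 0.1500, 0.1750, 0.1875]
t=2: π = [0.1738, 0.1775, 0.1738, 0.1525, 0.1638, 0.1588]
t=3: π = [0.1659, 0.1819, 0.1659, 0.1508, 0.1699, 0.1658]
t=4: π = [0.1683, 0.1802, 0.1683, 0.1515, 0.1680, 0.1637]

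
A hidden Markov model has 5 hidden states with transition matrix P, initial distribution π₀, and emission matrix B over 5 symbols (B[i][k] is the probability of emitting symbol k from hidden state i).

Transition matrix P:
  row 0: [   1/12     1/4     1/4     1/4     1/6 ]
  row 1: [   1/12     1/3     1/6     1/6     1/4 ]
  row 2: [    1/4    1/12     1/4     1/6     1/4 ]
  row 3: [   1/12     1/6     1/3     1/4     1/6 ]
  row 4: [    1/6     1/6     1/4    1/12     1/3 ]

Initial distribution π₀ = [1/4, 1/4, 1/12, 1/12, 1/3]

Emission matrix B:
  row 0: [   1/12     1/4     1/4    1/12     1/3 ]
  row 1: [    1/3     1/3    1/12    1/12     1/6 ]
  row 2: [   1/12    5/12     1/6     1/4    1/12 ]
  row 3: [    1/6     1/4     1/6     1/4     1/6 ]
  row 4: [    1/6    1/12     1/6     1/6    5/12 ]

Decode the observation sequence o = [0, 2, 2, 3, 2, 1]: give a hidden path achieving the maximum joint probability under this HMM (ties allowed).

path = [1, 4, 4, 2, 0, 2]

t=0: δ = [2.083e-02, 8.333e-02, 6.944e-03, 1.389e-02, 5.556e-02]  (obs o_0=0)
t=1: δ = [2.315e-03, 2.315e-03, 2.315e-03, 2.315e-03, 3.472e-03]  ψ = [4, 1, 1, 1, 1]  (obs o_1=2)
t=2: δ = [1.447e-04, 6.430e-05, 1.447e-04, 9.645e-05, 1.929e-04]  ψ = [2, 1, 4, 0, 4]  (obs o_2=2)
t=3: δ = [3.014e-06, 3.014e-06, 1.206e-05, 9.042e-06, 1.072e-05]  ψ = [2, 0, 4, 0, 4]  (obs o_3=3)
t=4: δ = [7.535e-07, 1.488e-07, 5.023e-07, 3.768e-07, 5.954e-07]  ψ = [2, 4, 2, 3, 4]  (obs o_4=2)
t=5: δ = [3.140e-08, 6.279e-08, 7.849e-08, 4.710e-08, 1.654e-08]  ψ = [2, 0, 0, 0, 4]  (obs o_5=1)
backtrack: best end state = 2; path = [1, 4, 4, 2, 0, 2]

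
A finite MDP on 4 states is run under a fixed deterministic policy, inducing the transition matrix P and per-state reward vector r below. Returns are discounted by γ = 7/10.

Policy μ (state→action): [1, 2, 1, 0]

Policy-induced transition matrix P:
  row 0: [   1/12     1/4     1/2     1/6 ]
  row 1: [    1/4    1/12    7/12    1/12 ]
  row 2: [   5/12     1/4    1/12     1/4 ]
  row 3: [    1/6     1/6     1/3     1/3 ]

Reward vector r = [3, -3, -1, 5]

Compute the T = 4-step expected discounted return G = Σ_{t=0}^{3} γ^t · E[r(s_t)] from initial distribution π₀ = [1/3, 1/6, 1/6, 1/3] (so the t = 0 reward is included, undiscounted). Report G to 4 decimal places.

G = 3.2738

t=0: π = [0.3333, 0.1667, 0.1667, 0.3333], E[r] = 2.0000, γ^t·E[r] = 2.000000, running G = 2.000000
t=1: π = [0.1944, 0.1944, 0.3889, 0.2222], E[r] = 0.7222, γ^t·E[r] = 0.505556, running G = 2.505556
t=2: π = [0.2639, 0.1991, 0.3171, 0.2199], E[r] = 0.9769, γ^t·E[r] = 0.478657, running G = 2.984213
t=3: π = [0.2405, 0.1985, 0.3478, 0.2132], E[r] = 0.8441, γ^t·E[r] = 0.289539, running G = 3.273752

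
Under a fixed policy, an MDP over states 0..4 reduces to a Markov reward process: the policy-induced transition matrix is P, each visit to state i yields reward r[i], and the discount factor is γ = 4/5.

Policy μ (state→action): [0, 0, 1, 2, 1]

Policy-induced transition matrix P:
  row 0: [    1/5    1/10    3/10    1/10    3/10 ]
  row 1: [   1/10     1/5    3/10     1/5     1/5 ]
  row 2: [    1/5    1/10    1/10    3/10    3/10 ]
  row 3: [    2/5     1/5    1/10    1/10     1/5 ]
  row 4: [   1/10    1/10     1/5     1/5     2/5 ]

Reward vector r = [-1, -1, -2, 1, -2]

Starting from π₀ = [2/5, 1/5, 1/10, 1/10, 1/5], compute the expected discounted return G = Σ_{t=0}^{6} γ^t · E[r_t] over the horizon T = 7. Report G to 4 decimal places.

t=0: π = [0.4000, 0.2000, 0.1000, 0.1000, 0.2000], E[r] = -1.1000, γ^t·E[r] = -1.100000, running G = -1.100000
t=1: π = [0.1800, 0.1300, 0.2400, 0.1600, 0.2900], E[r] = -1.2100, γ^t·E[r] = -0.968000, running G = -2.068000
t=2: π = [0.1900, 0.1290, 0.1910, 0.1900, 0.3000], E[r] = -1.1110, γ^t·E[r] = -0.711040, running G = -2.779040
t=3: π = [0.1951, 0.1319, 0.1938, 0.1811, 0.2981], E[r] = -1.1297, γ^t·E[r] = -0.578406, running G = -3.357446
t=4: π = [0.1932, 0.1313, 0.1952, 0.1818, 0.2985], E[r] = -1.1302, γ^t·E[r] = -0.462930, running G = -3.820376
t=5: π = [0.1934, 0.1313, 0.1948, 0.1820, 0.2985], E[r] = -1.1293, γ^t·E[r] = -0.370034, running G = -4.190410
t=6: π = [0.1934, 0.1313, 0.1948, 0.1819, 0.2985], E[r] = -1.1294, γ^t·E[r] = -0.296076, running G = -4.486486

G = -4.4865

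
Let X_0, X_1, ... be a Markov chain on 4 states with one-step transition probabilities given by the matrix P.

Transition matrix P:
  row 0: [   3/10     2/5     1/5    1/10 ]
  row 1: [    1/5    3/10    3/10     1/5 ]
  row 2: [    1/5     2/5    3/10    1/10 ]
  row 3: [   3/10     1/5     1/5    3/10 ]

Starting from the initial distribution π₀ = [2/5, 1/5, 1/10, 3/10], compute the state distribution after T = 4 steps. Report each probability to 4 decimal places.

t=0: π = [0.4000, 0.2000, 0.1000, 0.3000]
t=1: π = [0.2700, 0.3200, 0.2300, 0.1800]
t=2: π = [0.2450, 0.3320, 0.2550, 0.1680]
t=3: π = [0.2413, 0.3332, 0.2587, 0.1668]
t=4: π = [0.2408, 0.3333, 0.2592, 0.1667]

π = [0.2408, 0.3333, 0.2592, 0.1667]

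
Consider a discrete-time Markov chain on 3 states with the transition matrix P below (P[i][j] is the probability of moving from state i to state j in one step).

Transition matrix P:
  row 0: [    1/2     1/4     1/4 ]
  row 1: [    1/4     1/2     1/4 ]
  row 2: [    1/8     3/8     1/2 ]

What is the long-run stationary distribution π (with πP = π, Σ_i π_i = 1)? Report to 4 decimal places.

π = [0.2778, 0.3889, 0.3333]

Balance equations π_j = Σ_i π_i·P[i][j]:
  π_0 = 1/2·π_0 + 1/4·π_1 + 1/8·π_2
  π_1 = 1/4·π_0 + 1/2·π_1 + 3/8·π_2
  normalize: π_0 + π_1 + π_2 = 1
Solving the linear system gives exactly π = [5/18, 7/18, 1/3].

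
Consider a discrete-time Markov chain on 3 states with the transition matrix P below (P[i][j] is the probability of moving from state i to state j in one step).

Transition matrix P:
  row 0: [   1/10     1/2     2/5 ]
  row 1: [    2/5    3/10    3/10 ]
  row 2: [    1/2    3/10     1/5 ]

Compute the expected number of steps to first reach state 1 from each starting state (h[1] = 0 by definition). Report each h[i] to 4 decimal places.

First-step conditioning: h[1] = 0; for i ≠ 1, h[i] = 1 + Σ_k P[i][k]·h[k].
  h[0] = 1 + 1/10·h[0] + 2/5·h[2]
  h[2] = 1 + 1/2·h[0] + 1/5·h[2]
Solving the 2×2 linear system over states ≠ 1 gives exactly h = [30/13, 0, 35/13] (h[1] = 0 is the target).

h = [2.3077, 0.0000, 2.6923]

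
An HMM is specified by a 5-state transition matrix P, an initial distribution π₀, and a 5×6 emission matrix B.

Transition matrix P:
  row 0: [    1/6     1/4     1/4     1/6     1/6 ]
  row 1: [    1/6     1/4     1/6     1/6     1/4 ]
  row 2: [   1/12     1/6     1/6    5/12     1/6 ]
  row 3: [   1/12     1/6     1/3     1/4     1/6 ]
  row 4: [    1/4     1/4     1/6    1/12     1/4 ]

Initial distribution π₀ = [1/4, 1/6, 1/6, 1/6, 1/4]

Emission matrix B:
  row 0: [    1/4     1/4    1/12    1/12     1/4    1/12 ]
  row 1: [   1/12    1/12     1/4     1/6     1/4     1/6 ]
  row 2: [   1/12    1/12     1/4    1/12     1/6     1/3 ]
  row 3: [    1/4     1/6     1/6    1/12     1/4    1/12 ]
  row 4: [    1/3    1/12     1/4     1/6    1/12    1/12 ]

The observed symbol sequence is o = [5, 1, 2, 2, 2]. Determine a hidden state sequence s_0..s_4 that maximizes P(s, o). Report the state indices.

path = [2, 3, 2, 3, 2]

t=0: δ = [2.083e-02, 2.778e-02, 5.556e-02, 1.389e-02, 2.083e-02]  (obs o_0=5)
t=1: δ = [1.302e-03, 7.716e-04, 7.716e-04, 3.858e-03, 7.716e-04]  ψ = [4, 2, 2, 2, 2]  (obs o_1=1)
t=2: δ = [2.679e-05, 1.608e-04, 3.215e-04, 1.608e-04, 1.608e-04]  ψ = [3, 3, 3, 3, 3]  (obs o_2=2)
t=3: δ = [3.349e-06, 1.340e-05, 1.340e-05, 2.233e-05, 1.340e-05]  ψ = [4, 2, 2, 2, 2]  (obs o_3=2)
t=4: δ = [2.791e-07, 9.303e-07, 1.861e-06, 9.303e-07, 9.303e-07]  ψ = [4, 3, 3, 2, 3]  (obs o_4=2)
backtrack: best end state = 2; path = [2, 3, 2, 3, 2]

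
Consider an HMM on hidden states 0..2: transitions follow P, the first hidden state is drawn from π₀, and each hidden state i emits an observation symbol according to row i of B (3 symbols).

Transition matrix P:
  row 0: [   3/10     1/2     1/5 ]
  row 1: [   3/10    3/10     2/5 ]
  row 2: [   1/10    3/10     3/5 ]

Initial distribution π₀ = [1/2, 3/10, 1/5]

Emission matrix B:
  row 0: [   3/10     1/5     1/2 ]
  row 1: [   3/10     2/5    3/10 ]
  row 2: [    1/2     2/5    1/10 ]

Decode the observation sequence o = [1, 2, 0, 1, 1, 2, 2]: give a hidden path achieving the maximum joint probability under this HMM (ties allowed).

t=0: δ = [1.000e-01, 1.200e-01, 8.000e-02]  (obs o_0=1)
t=1: δ = [1.800e-02, 1.500e-02, 4.800e-03]  ψ = [1, 0, 1]  (obs o_1=2)
t=2: δ = [1.620e-03, 2.700e-03, 3.000e-03]  ψ = [0, 0, 1]  (obs o_2=0)
t=3: δ = [1.620e-04, 3.600e-04, 7.200e-04]  ψ = [1, 2, 2]  (obs o_3=1)
t=4: δ = [2.160e-05, 8.640e-05, 1.728e-04]  ψ = [1, 2, 2]  (obs o_4=1)
t=5: δ = [1.296e-05, 1.555e-05, 1.037e-05]  ψ = [1, 2, 2]  (obs o_5=2)
t=6: δ = [2.333e-06, 1.944e-06, 6.221e-07]  ψ = [1, 0, 1]  (obs o_6=2)
backtrack: best end state = 0; path = [0, 1, 2, 2, 2, 1, 0]

path = [0, 1, 2, 2, 2, 1, 0]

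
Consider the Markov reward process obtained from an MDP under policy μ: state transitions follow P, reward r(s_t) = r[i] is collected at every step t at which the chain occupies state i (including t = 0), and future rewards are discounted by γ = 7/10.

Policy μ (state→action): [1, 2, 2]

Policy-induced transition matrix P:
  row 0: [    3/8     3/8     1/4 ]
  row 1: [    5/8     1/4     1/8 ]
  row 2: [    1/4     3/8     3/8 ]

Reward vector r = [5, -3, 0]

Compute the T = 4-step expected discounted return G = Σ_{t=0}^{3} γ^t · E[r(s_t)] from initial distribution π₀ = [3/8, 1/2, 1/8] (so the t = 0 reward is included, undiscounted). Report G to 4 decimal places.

G = 2.3620

t=0: π = [0.3750, 0.5000, 0.1250], E[r] = 0.3750, γ^t·E[r] = 0.375000, running G = 0.375000
t=1: π = [0.4844, 0.3125, 0.2031], E[r] = 1.4844, γ^t·E[r] = 1.039063, running G = 1.414063
t=2: π = [0.4277, 0.3359, 0.2363], E[r] = 1.1309, γ^t·E[r] = 0.554121, running G = 1.968184
t=3: π = [0.4294, 0.3330, 0.2375], E[r] = 1.1482, γ^t·E[r] = 0.393830, running G = 2.362014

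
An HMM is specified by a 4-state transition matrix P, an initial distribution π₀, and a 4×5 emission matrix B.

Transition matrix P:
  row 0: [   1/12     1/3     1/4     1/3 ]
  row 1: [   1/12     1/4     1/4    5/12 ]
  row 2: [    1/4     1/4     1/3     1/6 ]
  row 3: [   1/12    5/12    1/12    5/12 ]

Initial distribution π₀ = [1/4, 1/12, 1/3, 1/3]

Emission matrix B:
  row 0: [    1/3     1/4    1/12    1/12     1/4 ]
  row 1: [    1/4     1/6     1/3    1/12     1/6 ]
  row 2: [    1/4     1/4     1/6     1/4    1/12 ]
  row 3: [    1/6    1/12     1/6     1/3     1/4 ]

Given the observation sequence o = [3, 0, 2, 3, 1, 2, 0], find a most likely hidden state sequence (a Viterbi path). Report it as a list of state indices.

t=0: δ = [2.083e-02, 6.944e-03, 8.333e-02, 1.111e-01]  (obs o_0=3)
t=1: δ = [6.944e-03, 1.157e-02, 6.944e-03, 7.716e-03]  ψ = [2, 3, 2, 3]  (obs o_1=0)
t=2: δ = [1.447e-04, 1.072e-03, 4.823e-04, 8.038e-04]  ψ = [2, 3, 1, 1]  (obs o_2=2)
t=3: δ = [1.005e-05, 2.791e-05, 6.698e-05, 1.488e-04]  ψ = [2, 3, 1, 1]  (obs o_3=3)
t=4: δ = [4.186e-06, 1.034e-05, 5.582e-06, 5.168e-06]  ψ = [2, 3, 2, 3]  (obs o_4=1)
t=5: δ = [1.163e-07, 8.614e-07, 4.307e-07, 7.178e-07]  ψ = [2, 1, 1, 1]  (obs o_5=2)
t=6: δ = [3.589e-08, 7.477e-08, 5.384e-08, 5.982e-08]  ψ = [2, 3, 1, 1]  (obs o_6=0)
backtrack: best end state = 1; path = [3, 3, 1, 3, 1, 3, 1]

path = [3, 3, 1, 3, 1, 3, 1]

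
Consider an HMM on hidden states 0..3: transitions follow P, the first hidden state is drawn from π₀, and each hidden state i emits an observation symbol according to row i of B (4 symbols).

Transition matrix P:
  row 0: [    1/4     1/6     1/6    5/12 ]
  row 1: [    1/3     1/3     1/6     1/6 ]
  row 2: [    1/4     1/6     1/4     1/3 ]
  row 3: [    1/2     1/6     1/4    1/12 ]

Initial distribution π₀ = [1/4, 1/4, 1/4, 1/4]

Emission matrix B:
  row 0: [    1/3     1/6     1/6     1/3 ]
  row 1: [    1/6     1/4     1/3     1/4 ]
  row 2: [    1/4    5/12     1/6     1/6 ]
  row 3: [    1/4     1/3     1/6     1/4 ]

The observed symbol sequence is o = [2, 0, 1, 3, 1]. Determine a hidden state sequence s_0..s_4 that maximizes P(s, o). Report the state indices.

t=0: δ = [4.167e-02, 8.333e-02, 4.167e-02, 4.167e-02]  (obs o_0=2)
t=1: δ = [9.259e-03, 4.630e-03, 3.472e-03, 4.340e-03]  ψ = [1, 1, 1, 0]  (obs o_1=0)
t=2: δ = [3.858e-04, 3.858e-04, 6.430e-04, 1.286e-03]  ψ = [0, 0, 0, 0]  (obs o_2=1)
t=3: δ = [2.143e-04, 5.358e-05, 5.358e-05, 5.358e-05]  ψ = [3, 3, 3, 2]  (obs o_3=3)
t=4: δ = [8.931e-06, 8.931e-06, 1.488e-05, 2.977e-05]  ψ = [0, 0, 0, 0]  (obs o_4=1)
backtrack: best end state = 3; path = [1, 0, 3, 0, 3]

path = [1, 0, 3, 0, 3]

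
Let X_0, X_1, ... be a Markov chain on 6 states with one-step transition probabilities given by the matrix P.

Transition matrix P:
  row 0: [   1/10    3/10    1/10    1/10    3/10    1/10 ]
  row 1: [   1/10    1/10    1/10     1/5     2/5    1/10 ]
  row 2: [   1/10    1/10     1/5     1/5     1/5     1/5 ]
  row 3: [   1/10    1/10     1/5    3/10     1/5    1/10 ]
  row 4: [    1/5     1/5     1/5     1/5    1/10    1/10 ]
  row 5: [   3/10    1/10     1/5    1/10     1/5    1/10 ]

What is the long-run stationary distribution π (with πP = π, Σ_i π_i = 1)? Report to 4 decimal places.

Balance equations π_j = Σ_i π_i·P[i][j]:
  π_0 = 1/10·π_0 + 1/10·π_1 + 1/10·π_2 + 1/10·π_3 + 1/5·π_4 + 3/10·π_5
  π_1 = 3/10·π_0 + 1/10·π_1 + 1/10·π_2 + 1/10·π_3 + 1/5·π_4 + 1/10·π_5
  π_2 = 1/10·π_0 + 1/10·π_1 + 1/5·π_2 + 1/5·π_3 + 1/5·π_4 + 1/5·π_5
  π_3 = 1/10·π_0 + 1/5·π_1 + 1/5·π_2 + 3/10·π_3 + 1/5·π_4 + 1/10·π_5
  π_4 = 3/10·π_0 + 2/5·π_1 + 1/5·π_2 + 1/5·π_3 + 1/10·π_4 + 1/5·π_5
  normalize: π_0 + π_1 + π_2 + π_3 + π_4 + π_5 = 1
Solving the linear system gives exactly π = [7783/53431, 8089/53431, 9099/53431, 10314/53431, 1699/7633, 6253/53431].

π = [0.1457, 0.1514, 0.1703, 0.1930, 0.2226, 0.1170]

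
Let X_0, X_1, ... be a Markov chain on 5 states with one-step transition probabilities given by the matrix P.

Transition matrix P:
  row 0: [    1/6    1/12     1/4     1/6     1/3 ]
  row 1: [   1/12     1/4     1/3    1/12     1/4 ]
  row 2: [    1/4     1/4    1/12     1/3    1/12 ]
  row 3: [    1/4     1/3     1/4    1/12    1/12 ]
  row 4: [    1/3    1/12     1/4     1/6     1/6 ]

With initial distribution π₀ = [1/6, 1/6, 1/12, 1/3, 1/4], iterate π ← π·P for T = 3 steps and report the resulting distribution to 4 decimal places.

t=0: π = [0.1667, 0.1667, 0.0833, 0.3333, 0.2500]
t=1: π = [0.2292, 0.2083, 0.2500, 0.1389, 0.1736]
t=2: π = [0.2106, 0.1944, 0.2257, 0.1794, 0.1898]
t=3: π = [0.2159, 0.1982, 0.2286, 0.1731, 0.1842]

π = [0.2159, 0.1982, 0.2286, 0.1731, 0.1842]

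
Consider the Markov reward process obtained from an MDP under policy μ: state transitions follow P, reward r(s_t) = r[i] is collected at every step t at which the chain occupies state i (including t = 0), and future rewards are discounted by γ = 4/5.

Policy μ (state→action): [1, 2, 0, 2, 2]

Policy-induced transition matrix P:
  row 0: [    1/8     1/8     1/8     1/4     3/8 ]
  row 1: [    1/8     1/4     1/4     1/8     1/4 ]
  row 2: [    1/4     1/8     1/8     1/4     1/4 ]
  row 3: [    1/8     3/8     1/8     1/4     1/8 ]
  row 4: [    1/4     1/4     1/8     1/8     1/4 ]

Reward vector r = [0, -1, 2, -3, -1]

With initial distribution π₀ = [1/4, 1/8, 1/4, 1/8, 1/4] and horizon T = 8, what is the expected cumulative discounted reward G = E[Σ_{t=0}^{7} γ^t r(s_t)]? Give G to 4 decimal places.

G = -2.6484

t=0: π = [0.2500, 0.1250, 0.2500, 0.1250, 0.2500], E[r] = -0.2500, γ^t·E[r] = -0.250000, running G = -0.250000
t=1: π = [0.1875, 0.2031, 0.1406, 0.2031, 0.2656], E[r] = -0.7969, γ^t·E[r] = -0.637500, running G = -0.887500
t=2: π = [0.1758, 0.2344, 0.1504, 0.1914, 0.2480], E[r] = -0.7559, γ^t·E[r] = -0.483750, running G = -1.371250
t=3: π = [0.1748, 0.2332, 0.1543, 0.1897, 0.2480], E[r] = -0.7417, γ^t·E[r] = -0.379750, running G = -1.751000
t=4: π = [0.1753, 0.2326, 0.1541, 0.1898, 0.2481], E[r] = -0.7420, γ^t·E[r] = -0.303913, running G = -2.054913
t=5: π = [0.1753, 0.2326, 0.1541, 0.1899, 0.2482], E[r] = -0.7423, γ^t·E[r] = -0.243244, running G = -2.298156
t=6: π = [0.1753, 0.2326, 0.1541, 0.1899, 0.2482], E[r] = -0.7423, γ^t·E[r] = -0.194597, running G = -2.492753
t=7: π = [0.1753, 0.2326, 0.1541, 0.1899, 0.2482], E[r] = -0.7423, γ^t·E[r] = -0.155676, running G = -2.648429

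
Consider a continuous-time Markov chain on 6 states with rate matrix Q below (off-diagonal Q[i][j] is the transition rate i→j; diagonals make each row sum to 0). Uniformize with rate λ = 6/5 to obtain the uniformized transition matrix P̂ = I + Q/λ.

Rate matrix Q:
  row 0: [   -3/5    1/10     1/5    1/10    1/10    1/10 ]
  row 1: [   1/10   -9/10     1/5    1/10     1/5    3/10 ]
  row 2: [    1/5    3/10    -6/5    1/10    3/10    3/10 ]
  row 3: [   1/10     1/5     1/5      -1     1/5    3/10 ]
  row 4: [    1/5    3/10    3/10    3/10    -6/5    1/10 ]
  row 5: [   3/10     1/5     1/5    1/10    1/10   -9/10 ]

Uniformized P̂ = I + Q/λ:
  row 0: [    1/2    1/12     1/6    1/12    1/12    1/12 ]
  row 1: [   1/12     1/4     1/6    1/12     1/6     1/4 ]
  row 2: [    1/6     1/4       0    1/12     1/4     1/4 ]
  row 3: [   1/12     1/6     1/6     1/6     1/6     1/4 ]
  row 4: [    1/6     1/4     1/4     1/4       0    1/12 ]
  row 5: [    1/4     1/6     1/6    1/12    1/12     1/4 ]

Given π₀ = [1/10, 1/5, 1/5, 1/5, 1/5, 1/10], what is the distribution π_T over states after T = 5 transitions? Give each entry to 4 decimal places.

π = [0.2355, 0.1856, 0.1517, 0.1134, 0.1233, 0.1905]

t=0: π = [0.1000, 0.2000, 0.2000, 0.2000, 0.2000, 0.1000]
t=1: π = [0.1750, 0.2083, 0.1500, 0.1333, 0.1333, 0.2000]
t=2: π = [0.2132, 0.1931, 0.1528, 0.1167, 0.1257, 0.1986]
t=3: π = [0.2285, 0.1882, 0.1517, 0.1140, 0.1241, 0.1935]
t=4: π = [0.2338, 0.1863, 0.1517, 0.1135, 0.1235, 0.1912]
t=5: π = [0.2355, 0.1856, 0.1517, 0.1134, 0.1233, 0.1905]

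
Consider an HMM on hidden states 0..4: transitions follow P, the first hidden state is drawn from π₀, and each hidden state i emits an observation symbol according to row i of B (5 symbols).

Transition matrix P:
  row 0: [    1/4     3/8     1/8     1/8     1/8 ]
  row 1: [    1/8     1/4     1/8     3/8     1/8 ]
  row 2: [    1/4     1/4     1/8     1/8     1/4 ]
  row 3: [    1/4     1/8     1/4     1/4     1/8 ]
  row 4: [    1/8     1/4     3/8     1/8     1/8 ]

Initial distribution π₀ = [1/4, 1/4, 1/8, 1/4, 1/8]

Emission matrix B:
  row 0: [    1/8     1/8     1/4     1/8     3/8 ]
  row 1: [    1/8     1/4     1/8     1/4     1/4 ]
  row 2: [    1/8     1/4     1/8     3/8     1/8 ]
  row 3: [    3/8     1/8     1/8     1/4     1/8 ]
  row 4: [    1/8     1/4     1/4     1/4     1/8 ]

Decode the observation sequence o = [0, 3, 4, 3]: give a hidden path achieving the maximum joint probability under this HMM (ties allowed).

t=0: δ = [3.125e-02, 3.125e-02, 1.562e-02, 9.375e-02, 1.562e-02]  (obs o_0=0)
t=1: δ = [2.930e-03, 2.930e-03, 8.789e-03, 5.859e-03, 2.930e-03]  ψ = [3, 0, 3, 3, 3]  (obs o_1=3)
t=2: δ = [8.240e-04, 5.493e-04, 1.831e-04, 1.831e-04, 2.747e-04]  ψ = [2, 2, 3, 3, 2]  (obs o_2=4)
t=3: δ = [2.575e-05, 7.725e-05, 3.862e-05, 5.150e-05, 2.575e-05]  ψ = [0, 0, 0, 1, 0]  (obs o_3=3)
backtrack: best end state = 1; path = [3, 2, 0, 1]

path = [3, 2, 0, 1]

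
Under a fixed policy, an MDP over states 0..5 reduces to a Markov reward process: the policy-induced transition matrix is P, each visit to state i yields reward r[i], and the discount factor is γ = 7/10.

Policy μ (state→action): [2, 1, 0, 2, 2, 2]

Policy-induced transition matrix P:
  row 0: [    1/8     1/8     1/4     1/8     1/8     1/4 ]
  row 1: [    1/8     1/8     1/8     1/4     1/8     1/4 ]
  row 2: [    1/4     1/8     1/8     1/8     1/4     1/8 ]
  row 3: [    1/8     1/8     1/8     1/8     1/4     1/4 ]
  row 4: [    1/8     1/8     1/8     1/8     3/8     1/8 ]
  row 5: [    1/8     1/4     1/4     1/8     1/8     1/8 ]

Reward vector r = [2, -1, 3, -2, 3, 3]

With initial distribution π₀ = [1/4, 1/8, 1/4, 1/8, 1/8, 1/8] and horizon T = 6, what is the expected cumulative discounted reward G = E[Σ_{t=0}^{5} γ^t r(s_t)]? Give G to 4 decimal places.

G = 4.6496

t=0: π = [0.2500, 0.1250, 0.2500, 0.1250, 0.1250, 0.1250], E[r] = 1.6250, γ^t·E[r] = 1.625000, running G = 1.625000
t=1: π = [0.1563, 0.1406, 0.1719, 0.1406, 0.2031, 0.1875], E[r] = 1.5781, γ^t·E[r] = 1.104688, running G = 2.729688
t=2: π = [0.1465, 0.1484, 0.1680, 0.1426, 0.2148, 0.1797], E[r] = 1.5469, γ^t·E[r] = 0.757969, running G = 3.487656
t=3: π = [0.1460, 0.1475, 0.1658, 0.1436, 0.2175, 0.1797], E[r] = 1.5464, γ^t·E[r] = 0.530411, running G = 4.018067
t=4: π = [0.1457, 0.1475, 0.1657, 0.1434, 0.2180, 0.1796], E[r] = 1.5473, γ^t·E[r] = 0.371500, running G = 4.389567
t=5: π = [0.1457, 0.1475, 0.1657, 0.1434, 0.2182, 0.1796], E[r] = 1.5473, γ^t·E[r] = 0.260056, running G = 4.649623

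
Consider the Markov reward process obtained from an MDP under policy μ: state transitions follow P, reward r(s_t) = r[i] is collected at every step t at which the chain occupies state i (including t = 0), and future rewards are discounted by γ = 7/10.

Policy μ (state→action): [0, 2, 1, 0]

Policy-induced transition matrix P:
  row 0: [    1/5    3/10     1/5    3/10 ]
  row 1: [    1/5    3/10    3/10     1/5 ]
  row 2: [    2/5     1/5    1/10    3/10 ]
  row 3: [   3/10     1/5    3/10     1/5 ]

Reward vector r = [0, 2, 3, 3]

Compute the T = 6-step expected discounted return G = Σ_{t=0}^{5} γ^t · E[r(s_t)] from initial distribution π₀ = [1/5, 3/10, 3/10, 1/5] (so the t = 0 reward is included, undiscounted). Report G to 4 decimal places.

G = 5.8420

t=0: π = [0.2000, 0.3000, 0.3000, 0.2000], E[r] = 2.1000, γ^t·E[r] = 2.100000, running G = 2.100000
t=1: π = [0.2800, 0.2500, 0.2200, 0.2500], E[r] = 1.9100, γ^t·E[r] = 1.337000, running G = 3.437000
t=2: π = [0.2690, 0.2530, 0.2280, 0.2500], E[r] = 1.9400, γ^t·E[r] = 0.950600, running G = 4.387600
t=3: π = [0.2706, 0.2522, 0.2275, 0.2497], E[r] = 1.9360, γ^t·E[r] = 0.664048, running G = 5.051648
t=4: π = [0.2705, 0.2523, 0.2274, 0.2498], E[r] = 1.9363, γ^t·E[r] = 0.464908, running G = 5.516556
t=5: π = [0.2705, 0.2523, 0.2275, 0.2498], E[r] = 1.9363, γ^t·E[r] = 0.325437, running G = 5.841993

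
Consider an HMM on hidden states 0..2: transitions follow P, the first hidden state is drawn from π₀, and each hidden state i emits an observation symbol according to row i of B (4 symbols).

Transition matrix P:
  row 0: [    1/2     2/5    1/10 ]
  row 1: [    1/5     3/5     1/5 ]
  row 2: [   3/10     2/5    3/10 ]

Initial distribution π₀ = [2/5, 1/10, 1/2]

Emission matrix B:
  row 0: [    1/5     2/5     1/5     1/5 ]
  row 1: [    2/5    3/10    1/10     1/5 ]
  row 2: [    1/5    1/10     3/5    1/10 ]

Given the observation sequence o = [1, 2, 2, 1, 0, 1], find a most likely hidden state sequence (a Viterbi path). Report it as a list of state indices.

t=0: δ = [1.600e-01, 3.000e-02, 5.000e-02]  (obs o_0=1)
t=1: δ = [1.600e-02, 6.400e-03, 9.600e-03]  ψ = [0, 0, 0]  (obs o_1=2)
t=2: δ = [1.600e-03, 6.400e-04, 1.728e-03]  ψ = [0, 0, 2]  (obs o_2=2)
t=3: δ = [3.200e-04, 2.074e-04, 5.184e-05]  ψ = [0, 2, 2]  (obs o_3=1)
t=4: δ = [3.200e-05, 5.120e-05, 8.294e-06]  ψ = [0, 0, 1]  (obs o_4=0)
t=5: δ = [6.400e-06, 9.216e-06, 1.024e-06]  ψ = [0, 1, 1]  (obs o_5=1)
backtrack: best end state = 1; path = [0, 0, 0, 0, 1, 1]

path = [0, 0, 0, 0, 1, 1]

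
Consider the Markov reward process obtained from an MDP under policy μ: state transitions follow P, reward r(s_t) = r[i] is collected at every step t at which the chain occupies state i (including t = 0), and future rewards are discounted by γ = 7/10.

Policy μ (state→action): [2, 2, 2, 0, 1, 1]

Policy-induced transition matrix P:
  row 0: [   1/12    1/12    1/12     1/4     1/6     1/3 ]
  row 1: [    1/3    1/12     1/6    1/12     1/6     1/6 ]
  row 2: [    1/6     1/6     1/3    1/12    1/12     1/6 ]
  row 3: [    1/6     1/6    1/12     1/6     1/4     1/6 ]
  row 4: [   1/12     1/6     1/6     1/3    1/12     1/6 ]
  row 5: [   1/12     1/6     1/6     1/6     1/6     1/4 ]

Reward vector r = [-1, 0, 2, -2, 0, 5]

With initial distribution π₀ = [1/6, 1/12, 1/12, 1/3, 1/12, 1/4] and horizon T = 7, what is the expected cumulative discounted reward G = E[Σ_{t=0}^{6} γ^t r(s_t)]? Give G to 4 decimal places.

G = 2.3537

t=0: π = [0.1667, 0.0833, 0.0833, 0.3333, 0.0833, 0.2500], E[r] = 0.5833, γ^t·E[r] = 0.583333, running G = 0.583333
t=1: π = [0.1389, 0.1458, 0.1389, 0.1806, 0.1806, 0.2153], E[r] = 0.8542, γ^t·E[r] = 0.597917, running G = 1.181250
t=2: π = [0.1464, 0.1429, 0.1632, 0.1846, 0.1551, 0.2078], E[r] = 0.8495, γ^t·E[r] = 0.416273, running G = 1.597523
t=3: π = [0.1481, 0.1426, 0.1663, 0.1792, 0.1555, 0.2084], E[r] = 0.8680, γ^t·E[r] = 0.297727, running G = 1.895250
t=4: π = [0.1478, 0.1424, 0.1671, 0.1792, 0.1548, 0.2087], E[r] = 0.8716, γ^t·E[r] = 0.209274, running G = 2.104524
t=5: π = [0.1478, 0.1425, 0.1673, 0.1790, 0.1548, 0.2087], E[r] = 0.8722, γ^t·E[r] = 0.146592, running G = 2.251116
t=6: π = [0.1478, 0.1425, 0.1673, 0.1790, 0.1547, 0.2087], E[r] = 0.8723, γ^t·E[r] = 0.102630, running G = 2.353746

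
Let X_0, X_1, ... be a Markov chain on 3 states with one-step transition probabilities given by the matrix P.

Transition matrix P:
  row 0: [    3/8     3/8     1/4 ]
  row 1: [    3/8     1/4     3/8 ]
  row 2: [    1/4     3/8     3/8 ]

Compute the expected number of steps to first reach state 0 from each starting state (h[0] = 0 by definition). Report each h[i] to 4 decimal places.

h = [0.0000, 3.0476, 3.4286]

First-step conditioning: h[0] = 0; for i ≠ 0, h[i] = 1 + Σ_k P[i][k]·h[k].
  h[1] = 1 + 1/4·h[1] + 3/8·h[2]
  h[2] = 1 + 3/8·h[1] + 3/8·h[2]
Solving the 2×2 linear system over states ≠ 0 gives exactly h = [0, 64/21, 24/7] (h[0] = 0 is the target).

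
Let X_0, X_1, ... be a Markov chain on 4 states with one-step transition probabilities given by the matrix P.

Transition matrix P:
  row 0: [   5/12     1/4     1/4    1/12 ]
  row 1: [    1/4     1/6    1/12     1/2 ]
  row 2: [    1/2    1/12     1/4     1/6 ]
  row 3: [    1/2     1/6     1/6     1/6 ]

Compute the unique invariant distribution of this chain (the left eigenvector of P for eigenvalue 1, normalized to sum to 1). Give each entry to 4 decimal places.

Balance equations π_j = Σ_i π_i·P[i][j]:
  π_0 = 5/12·π_0 + 1/4·π_1 + 1/2·π_2 + 1/2·π_3
  π_1 = 1/4·π_0 + 1/6·π_1 + 1/12·π_2 + 1/6·π_3
  π_2 = 1/4·π_0 + 1/12·π_1 + 1/4·π_2 + 1/6·π_3
  normalize: π_0 + π_1 + π_2 + π_3 = 1
Solving the linear system gives exactly π = [726/1733, 320/1733, 352/1733, 335/1733].

π = [0.4189, 0.1847, 0.2031, 0.1933]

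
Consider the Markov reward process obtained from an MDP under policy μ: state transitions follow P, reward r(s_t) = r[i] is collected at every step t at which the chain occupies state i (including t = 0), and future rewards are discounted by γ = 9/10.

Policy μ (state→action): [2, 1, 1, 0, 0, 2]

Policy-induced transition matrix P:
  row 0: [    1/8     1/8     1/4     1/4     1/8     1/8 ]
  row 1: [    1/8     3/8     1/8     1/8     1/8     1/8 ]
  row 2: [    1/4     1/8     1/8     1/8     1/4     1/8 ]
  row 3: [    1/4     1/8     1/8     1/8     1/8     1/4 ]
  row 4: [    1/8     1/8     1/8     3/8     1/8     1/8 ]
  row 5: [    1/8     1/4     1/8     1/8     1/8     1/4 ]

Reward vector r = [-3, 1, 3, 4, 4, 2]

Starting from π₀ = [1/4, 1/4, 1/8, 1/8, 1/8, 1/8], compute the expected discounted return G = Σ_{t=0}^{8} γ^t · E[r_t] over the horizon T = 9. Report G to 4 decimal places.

G = 10.2450

t=0: π = [0.2500, 0.2500, 0.1250, 0.1250, 0.1250, 0.1250], E[r] = 1.1250, γ^t·E[r] = 1.125000, running G = 1.125000
t=1: π = [0.1563, 0.2031, 0.1563, 0.1875, 0.1406, 0.1563], E[r] = 1.8281, γ^t·E[r] = 1.645313, running G = 2.770313
t=2: π = [0.1680, 0.1953, 0.1445, 0.1797, 0.1445, 0.1680], E[r] = 1.7578, γ^t·E[r] = 1.423828, running G = 4.194141
t=3: π = [0.1655, 0.1948, 0.1460, 0.1821, 0.1431, 0.1685], E[r] = 1.7739, γ^t·E[r] = 1.293192, running G = 5.487333
t=4: π = [0.1660, 0.1948, 0.1457, 0.1815, 0.1432, 0.1688], E[r] = 1.7703, γ^t·E[r] = 1.161470, running G = 6.648803
t=5: π = [0.1659, 0.1948, 0.1458, 0.1816, 0.1432, 0.1688], E[r] = 1.7710, γ^t·E[r] = 1.045783, running G = 7.694585
t=6: π = [0.1659, 0.1948, 0.1457, 0.1815, 0.1432, 0.1688], E[r] = 1.7709, γ^t·E[r] = 0.941121, running G = 8.635706
t=7: π = [0.1659, 0.1948, 0.1457, 0.1815, 0.1432, 0.1688], E[r] = 1.7709, γ^t·E[r] = 0.847023, running G = 9.482729
t=8: π = [0.1659, 0.1948, 0.1457, 0.1815, 0.1432, 0.1688], E[r] = 1.7709, γ^t·E[r] = 0.762318, running G = 10.245047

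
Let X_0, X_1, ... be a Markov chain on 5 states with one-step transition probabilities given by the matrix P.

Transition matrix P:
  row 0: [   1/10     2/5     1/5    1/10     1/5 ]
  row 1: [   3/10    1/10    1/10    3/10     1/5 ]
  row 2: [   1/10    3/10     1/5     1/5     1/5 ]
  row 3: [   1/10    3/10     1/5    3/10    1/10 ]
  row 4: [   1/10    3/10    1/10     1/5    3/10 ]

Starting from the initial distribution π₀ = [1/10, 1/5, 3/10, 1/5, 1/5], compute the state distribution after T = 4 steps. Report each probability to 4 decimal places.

π = [0.1527, 0.2625, 0.1541, 0.2346, 0.1962]

t=0: π = [0.1000, 0.2000, 0.3000, 0.2000, 0.2000]
t=1: π = [0.1400, 0.2700, 0.1600, 0.2300, 0.2000]
t=2: π = [0.1540, 0.2600, 0.1530, 0.2360, 0.1970]
t=3: π = [0.1520, 0.2634, 0.1543, 0.2342, 0.1961]
t=4: π = [0.1527, 0.2625, 0.1541, 0.2346, 0.1962]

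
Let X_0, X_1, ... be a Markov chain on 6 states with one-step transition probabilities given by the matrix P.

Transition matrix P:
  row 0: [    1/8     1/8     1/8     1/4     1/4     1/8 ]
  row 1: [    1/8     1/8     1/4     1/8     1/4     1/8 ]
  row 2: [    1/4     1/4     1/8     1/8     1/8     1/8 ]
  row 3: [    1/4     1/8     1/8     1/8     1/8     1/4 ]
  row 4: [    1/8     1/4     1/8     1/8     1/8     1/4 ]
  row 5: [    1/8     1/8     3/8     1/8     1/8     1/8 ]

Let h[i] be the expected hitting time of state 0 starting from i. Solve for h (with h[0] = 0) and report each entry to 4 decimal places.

First-step conditioning: h[0] = 0; for i ≠ 0, h[i] = 1 + Σ_k P[i][k]·h[k].
  h[1] = 1 + 1/8·h[1] + 1/4·h[2] + 1/8·h[3] + 1/4·h[4] + 1/8·h[5]
  h[2] = 1 + 1/4·h[1] + 1/8·h[2] + 1/8·h[3] + 1/8·h[4] + 1/8·h[5]
  h[3] = 1 + 1/8·h[1] + 1/8·h[2] + 1/8·h[3] + 1/8·h[4] + 1/4·h[5]
  h[4] = 1 + 1/4·h[1] + 1/8·h[2] + 1/8·h[3] + 1/8·h[4] + 1/4·h[5]
  h[5] = 1 + 1/8·h[1] + 3/8·h[2] + 1/8·h[3] + 1/8·h[4] + 1/8·h[5]
Solving the 5×5 linear system over states ≠ 0 gives exactly h = [0, 4160/693, 18464/3465, 2632/495, 2336/385, 4096/693] (h[0] = 0 is the target).

h = [0.0000, 6.0029, 5.3287, 5.3172, 6.0675, 5.9105]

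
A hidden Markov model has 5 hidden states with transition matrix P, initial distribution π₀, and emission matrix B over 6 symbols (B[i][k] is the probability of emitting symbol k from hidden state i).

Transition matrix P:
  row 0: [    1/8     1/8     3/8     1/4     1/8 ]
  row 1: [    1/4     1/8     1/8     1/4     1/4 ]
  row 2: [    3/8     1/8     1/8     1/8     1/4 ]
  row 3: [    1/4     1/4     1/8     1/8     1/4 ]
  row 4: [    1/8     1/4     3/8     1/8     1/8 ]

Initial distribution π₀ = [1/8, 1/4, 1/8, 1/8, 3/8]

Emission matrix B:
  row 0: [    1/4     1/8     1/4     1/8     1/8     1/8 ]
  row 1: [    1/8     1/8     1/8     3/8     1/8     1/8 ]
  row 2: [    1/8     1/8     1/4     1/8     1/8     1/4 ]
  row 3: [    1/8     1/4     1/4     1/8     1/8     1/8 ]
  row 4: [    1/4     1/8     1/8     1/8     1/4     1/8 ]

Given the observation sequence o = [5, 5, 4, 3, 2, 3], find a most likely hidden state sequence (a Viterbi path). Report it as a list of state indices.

t=0: δ = [1.562e-02, 3.125e-02, 3.125e-02, 1.562e-02, 4.688e-02]  (obs o_0=5)
t=1: δ = [1.465e-03, 1.465e-03, 4.395e-03, 9.766e-04, 9.766e-04]  ψ = [2, 4, 4, 1, 1]  (obs o_1=5)
t=2: δ = [2.060e-04, 6.866e-05, 6.866e-05, 6.866e-05, 2.747e-04]  ψ = [2, 2, 0, 2, 2]  (obs o_2=4)
t=3: δ = [4.292e-06, 2.575e-05, 1.287e-05, 6.437e-06, 4.292e-06]  ψ = [4, 4, 4, 0, 4]  (obs o_3=3)
t=4: δ = [1.609e-06, 4.023e-07, 8.047e-07, 1.609e-06, 8.047e-07]  ψ = [1, 1, 1, 1, 1]  (obs o_4=2)
t=5: δ = [5.029e-08, 1.509e-07, 7.544e-08, 5.029e-08, 5.029e-08]  ψ = [3, 3, 0, 0, 3]  (obs o_5=3)
backtrack: best end state = 1; path = [4, 2, 4, 1, 3, 1]

path = [4, 2, 4, 1, 3, 1]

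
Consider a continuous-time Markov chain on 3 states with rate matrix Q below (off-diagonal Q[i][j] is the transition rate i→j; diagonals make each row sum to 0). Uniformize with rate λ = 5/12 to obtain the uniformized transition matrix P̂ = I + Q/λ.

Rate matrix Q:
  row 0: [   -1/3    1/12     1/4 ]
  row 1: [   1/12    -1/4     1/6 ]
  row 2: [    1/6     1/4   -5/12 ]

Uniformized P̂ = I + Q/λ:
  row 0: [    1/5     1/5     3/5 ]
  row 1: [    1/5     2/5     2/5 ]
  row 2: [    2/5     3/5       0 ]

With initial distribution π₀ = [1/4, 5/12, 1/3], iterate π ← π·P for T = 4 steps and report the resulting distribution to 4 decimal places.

t=0: π = [0.2500, 0.4167, 0.3333]
t=1: π = [0.2667, 0.4167, 0.3167]
t=2: π = [0.2633, 0.4100, 0.3267]
t=3: π = [0.2653, 0.4127, 0.3220]
t=4: π = [0.2644, 0.4113, 0.3243]

π = [0.2644, 0.4113, 0.3243]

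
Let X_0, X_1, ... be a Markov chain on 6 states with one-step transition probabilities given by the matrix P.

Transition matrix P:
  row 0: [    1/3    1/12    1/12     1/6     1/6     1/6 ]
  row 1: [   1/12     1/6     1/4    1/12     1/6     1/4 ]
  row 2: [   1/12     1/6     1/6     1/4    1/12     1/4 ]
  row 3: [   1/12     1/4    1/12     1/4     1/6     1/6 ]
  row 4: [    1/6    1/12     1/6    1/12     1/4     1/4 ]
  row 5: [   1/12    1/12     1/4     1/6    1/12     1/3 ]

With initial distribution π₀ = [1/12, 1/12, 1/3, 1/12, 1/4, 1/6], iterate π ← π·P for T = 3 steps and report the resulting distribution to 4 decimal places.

t=0: π = [0.0833, 0.0833, 0.3333, 0.0833, 0.2500, 0.1667]
t=1: π = [0.1250, 0.1319, 0.1736, 0.1736, 0.1458, 0.2500]
t=2: π = [0.1267, 0.1377, 0.1736, 0.1725, 0.1435, 0.2459]
t=3: π = [0.1270, 0.1380, 0.1737, 0.1721, 0.1437, 0.2456]

π = [0.1270, 0.1380, 0.1737, 0.1721, 0.1437, 0.2456]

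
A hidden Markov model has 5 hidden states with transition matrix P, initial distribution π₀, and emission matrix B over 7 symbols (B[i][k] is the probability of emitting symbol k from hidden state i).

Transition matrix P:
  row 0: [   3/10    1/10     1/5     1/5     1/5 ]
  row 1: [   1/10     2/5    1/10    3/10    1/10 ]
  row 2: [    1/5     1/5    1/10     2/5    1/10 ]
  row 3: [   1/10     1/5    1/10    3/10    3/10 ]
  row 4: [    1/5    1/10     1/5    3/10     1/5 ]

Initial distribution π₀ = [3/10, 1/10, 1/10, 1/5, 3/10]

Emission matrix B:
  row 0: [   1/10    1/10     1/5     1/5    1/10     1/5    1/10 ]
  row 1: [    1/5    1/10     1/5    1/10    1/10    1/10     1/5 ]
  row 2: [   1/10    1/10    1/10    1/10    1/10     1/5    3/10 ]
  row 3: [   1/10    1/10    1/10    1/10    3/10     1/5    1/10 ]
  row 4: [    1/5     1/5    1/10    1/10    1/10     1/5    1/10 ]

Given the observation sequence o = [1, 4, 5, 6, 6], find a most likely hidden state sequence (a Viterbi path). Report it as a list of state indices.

t=0: δ = [3.000e-02, 1.000e-02, 1.000e-02, 2.000e-02, 6.000e-02]  (obs o_0=1)
t=1: δ = [1.200e-03, 6.000e-04, 1.200e-03, 5.400e-03, 1.200e-03]  ψ = [4, 4, 4, 4, 4]  (obs o_1=4)
t=2: δ = [1.080e-04, 1.080e-04, 1.080e-04, 3.240e-04, 3.240e-04]  ψ = [3, 3, 3, 3, 3]  (obs o_2=5)
t=3: δ = [6.480e-06, 1.296e-05, 1.944e-05, 9.720e-06, 9.720e-06]  ψ = [4, 3, 4, 3, 3]  (obs o_3=6)
t=4: δ = [3.888e-07, 1.037e-06, 5.832e-07, 7.776e-07, 2.916e-07]  ψ = [2, 1, 2, 2, 3]  (obs o_4=6)
backtrack: best end state = 1; path = [4, 3, 3, 1, 1]

path = [4, 3, 3, 1, 1]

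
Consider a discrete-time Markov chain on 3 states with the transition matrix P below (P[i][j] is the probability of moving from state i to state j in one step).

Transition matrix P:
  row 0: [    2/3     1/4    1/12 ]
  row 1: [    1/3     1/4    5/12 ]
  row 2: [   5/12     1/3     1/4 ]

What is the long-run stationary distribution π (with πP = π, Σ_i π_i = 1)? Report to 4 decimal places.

π = [0.5259, 0.2672, 0.2069]

Balance equations π_j = Σ_i π_i·P[i][j]:
  π_0 = 2/3·π_0 + 1/3·π_1 + 5/12·π_2
  π_1 = 1/4·π_0 + 1/4·π_1 + 1/3·π_2
  normalize: π_0 + π_1 + π_2 = 1
Solving the linear system gives exactly π = [61/116, 31/116, 6/29].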